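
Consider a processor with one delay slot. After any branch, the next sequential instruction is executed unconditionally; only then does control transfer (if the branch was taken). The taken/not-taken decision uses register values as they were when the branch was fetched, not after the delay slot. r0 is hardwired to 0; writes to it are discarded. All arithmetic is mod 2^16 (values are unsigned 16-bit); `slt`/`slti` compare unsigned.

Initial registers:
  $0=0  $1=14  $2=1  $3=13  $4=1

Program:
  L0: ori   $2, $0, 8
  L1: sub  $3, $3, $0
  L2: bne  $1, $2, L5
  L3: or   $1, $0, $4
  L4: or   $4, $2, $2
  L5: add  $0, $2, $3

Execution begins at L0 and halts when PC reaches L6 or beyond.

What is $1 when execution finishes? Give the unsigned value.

1

[0] ori   $2, $0, 8  →  {$0:0, $1:14, $2:8, $3:13, $4:1}
[1] sub  $3, $3, $0  →  {$0:0, $1:14, $2:8, $3:13, $4:1}
[2] bne  $1, $2, L5  →  {$0:0, $1:14, $2:8, $3:13, $4:1}  ⟨branch taken⟩
[3] or   $1, $0, $4  →  {$0:0, $1:1, $2:8, $3:13, $4:1}
[5] add  $0, $2, $3  →  {$0:0, $1:1, $2:8, $3:13, $4:1}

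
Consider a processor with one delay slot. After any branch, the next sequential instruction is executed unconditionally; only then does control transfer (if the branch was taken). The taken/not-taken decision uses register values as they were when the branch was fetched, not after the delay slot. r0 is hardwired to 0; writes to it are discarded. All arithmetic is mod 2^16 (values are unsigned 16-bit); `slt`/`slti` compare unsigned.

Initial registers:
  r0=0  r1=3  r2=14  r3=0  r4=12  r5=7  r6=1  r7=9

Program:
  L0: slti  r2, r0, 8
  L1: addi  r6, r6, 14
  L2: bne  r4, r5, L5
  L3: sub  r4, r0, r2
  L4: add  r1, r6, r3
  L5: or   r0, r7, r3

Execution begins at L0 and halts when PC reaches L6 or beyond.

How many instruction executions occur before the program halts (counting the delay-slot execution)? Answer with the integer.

5

[0] slti  r2, r0, 8  →  {r0:0, r1:3, r2:1, r3:0, r4:12, r5:7, r6:1, r7:9}
[1] addi  r6, r6, 14  →  {r0:0, r1:3, r2:1, r3:0, r4:12, r5:7, r6:15, r7:9}
[2] bne  r4, r5, L5  →  {r0:0, r1:3, r2:1, r3:0, r4:12, r5:7, r6:15, r7:9}  ⟨branch taken⟩
[3] sub  r4, r0, r2  →  {r0:0, r1:3, r2:1, r3:0, r4:65535, r5:7, r6:15, r7:9}
[5] or   r0, r7, r3  →  {r0:0, r1:3, r2:1, r3:0, r4:65535, r5:7, r6:15, r7:9}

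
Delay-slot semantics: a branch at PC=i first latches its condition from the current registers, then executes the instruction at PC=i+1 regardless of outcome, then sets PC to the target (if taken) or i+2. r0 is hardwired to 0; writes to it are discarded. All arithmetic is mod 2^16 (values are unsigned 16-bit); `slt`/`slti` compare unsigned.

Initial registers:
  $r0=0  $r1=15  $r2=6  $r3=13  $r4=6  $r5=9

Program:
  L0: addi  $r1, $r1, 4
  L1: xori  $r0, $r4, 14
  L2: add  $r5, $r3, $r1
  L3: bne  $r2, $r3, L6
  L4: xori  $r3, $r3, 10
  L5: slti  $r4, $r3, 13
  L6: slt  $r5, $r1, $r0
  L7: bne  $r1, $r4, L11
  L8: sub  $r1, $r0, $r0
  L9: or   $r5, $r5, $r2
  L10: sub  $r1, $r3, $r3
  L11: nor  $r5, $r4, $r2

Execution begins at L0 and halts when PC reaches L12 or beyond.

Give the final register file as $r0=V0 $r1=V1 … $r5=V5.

[0] addi  $r1, $r1, 4  →  {$r0:0, $r1:19, $r2:6, $r3:13, $r4:6, $r5:9}
[1] xori  $r0, $r4, 14  →  {$r0:0, $r1:19, $r2:6, $r3:13, $r4:6, $r5:9}
[2] add  $r5, $r3, $r1  →  {$r0:0, $r1:19, $r2:6, $r3:13, $r4:6, $r5:32}
[3] bne  $r2, $r3, L6  →  {$r0:0, $r1:19, $r2:6, $r3:13, $r4:6, $r5:32}  ⟨branch taken⟩
[4] xori  $r3, $r3, 10  →  {$r0:0, $r1:19, $r2:6, $r3:7, $r4:6, $r5:32}
[6] slt  $r5, $r1, $r0  →  {$r0:0, $r1:19, $r2:6, $r3:7, $r4:6, $r5:0}
[7] bne  $r1, $r4, L11  →  {$r0:0, $r1:19, $r2:6, $r3:7, $r4:6, $r5:0}  ⟨branch taken⟩
[8] sub  $r1, $r0, $r0  →  {$r0:0, $r1:0, $r2:6, $r3:7, $r4:6, $r5:0}
[11] nor  $r5, $r4, $r2  →  {$r0:0, $r1:0, $r2:6, $r3:7, $r4:6, $r5:65529}

$r0=0 $r1=0 $r2=6 $r3=7 $r4=6 $r5=65529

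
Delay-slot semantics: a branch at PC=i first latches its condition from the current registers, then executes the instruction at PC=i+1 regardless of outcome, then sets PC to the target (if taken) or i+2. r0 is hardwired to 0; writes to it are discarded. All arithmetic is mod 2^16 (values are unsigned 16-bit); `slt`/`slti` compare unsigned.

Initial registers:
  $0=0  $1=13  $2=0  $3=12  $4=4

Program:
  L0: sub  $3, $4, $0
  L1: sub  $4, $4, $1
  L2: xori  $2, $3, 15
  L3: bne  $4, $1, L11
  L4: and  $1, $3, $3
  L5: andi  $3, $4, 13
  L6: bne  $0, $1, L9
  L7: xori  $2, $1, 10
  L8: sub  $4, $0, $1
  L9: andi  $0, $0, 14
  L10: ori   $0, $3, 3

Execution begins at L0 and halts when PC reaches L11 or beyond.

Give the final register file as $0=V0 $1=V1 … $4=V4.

$0=0 $1=4 $2=11 $3=4 $4=65527

PC=0  sub  $3, $4, $0        | $0=0 $1=13 $2=0 $3=4 $4=4
PC=1  sub  $4, $4, $1        | $0=0 $1=13 $2=0 $3=4 $4=65527
PC=2  xori  $2, $3, 15       | $0=0 $1=13 $2=11 $3=4 $4=65527
PC=3  bne  $4, $1, L11       | $0=0 $1=13 $2=11 $3=4 $4=65527  [TAKEN]
PC=4  and  $1, $3, $3        | $0=0 $1=4 $2=11 $3=4 $4=65527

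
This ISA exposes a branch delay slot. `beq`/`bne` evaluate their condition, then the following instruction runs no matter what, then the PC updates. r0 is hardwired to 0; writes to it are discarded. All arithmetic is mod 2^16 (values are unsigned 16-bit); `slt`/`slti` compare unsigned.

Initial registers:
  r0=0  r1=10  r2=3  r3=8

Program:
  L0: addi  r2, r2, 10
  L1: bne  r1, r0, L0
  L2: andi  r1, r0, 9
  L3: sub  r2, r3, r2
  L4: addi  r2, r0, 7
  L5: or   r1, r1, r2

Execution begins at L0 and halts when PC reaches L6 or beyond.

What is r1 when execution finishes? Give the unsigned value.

#0 addi  r2, r2, 10 ; 0/10/13/8
#1 bne  r1, r0, L0 ; 0/10/13/8 ; →target
#2 andi  r1, r0, 9 ; 0/0/13/8
#0 addi  r2, r2, 10 ; 0/0/23/8
#1 bne  r1, r0, L0 ; 0/0/23/8 ; →fallthru
#2 andi  r1, r0, 9 ; 0/0/23/8
#3 sub  r2, r3, r2 ; 0/0/65521/8
#4 addi  r2, r0, 7 ; 0/0/7/8
#5 or   r1, r1, r2 ; 0/7/7/8

7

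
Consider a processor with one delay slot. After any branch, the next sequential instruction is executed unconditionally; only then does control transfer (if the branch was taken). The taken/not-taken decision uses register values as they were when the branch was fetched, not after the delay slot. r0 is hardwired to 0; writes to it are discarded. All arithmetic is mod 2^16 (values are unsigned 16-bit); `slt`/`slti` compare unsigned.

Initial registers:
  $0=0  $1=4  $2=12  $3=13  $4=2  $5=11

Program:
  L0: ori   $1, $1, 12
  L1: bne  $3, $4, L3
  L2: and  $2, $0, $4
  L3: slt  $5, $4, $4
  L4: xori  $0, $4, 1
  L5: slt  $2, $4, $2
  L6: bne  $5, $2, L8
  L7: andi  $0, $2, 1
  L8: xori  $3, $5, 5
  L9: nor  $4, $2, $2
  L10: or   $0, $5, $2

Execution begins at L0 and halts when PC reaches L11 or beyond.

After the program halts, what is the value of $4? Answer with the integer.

PC=0  ori   $1, $1, 12       | $0=0 $1=12 $2=12 $3=13 $4=2 $5=11
PC=1  bne  $3, $4, L3        | $0=0 $1=12 $2=12 $3=13 $4=2 $5=11  [TAKEN]
PC=2  and  $2, $0, $4        | $0=0 $1=12 $2=0 $3=13 $4=2 $5=11
PC=3  slt  $5, $4, $4        | $0=0 $1=12 $2=0 $3=13 $4=2 $5=0
PC=4  xori  $0, $4, 1        | $0=0 $1=12 $2=0 $3=13 $4=2 $5=0
PC=5  slt  $2, $4, $2        | $0=0 $1=12 $2=0 $3=13 $4=2 $5=0
PC=6  bne  $5, $2, L8        | $0=0 $1=12 $2=0 $3=13 $4=2 $5=0  [not taken]
PC=7  andi  $0, $2, 1        | $0=0 $1=12 $2=0 $3=13 $4=2 $5=0
PC=8  xori  $3, $5, 5        | $0=0 $1=12 $2=0 $3=5 $4=2 $5=0
PC=9  nor  $4, $2, $2        | $0=0 $1=12 $2=0 $3=5 $4=65535 $5=0
PC=10 or   $0, $5, $2        | $0=0 $1=12 $2=0 $3=5 $4=65535 $5=0

65535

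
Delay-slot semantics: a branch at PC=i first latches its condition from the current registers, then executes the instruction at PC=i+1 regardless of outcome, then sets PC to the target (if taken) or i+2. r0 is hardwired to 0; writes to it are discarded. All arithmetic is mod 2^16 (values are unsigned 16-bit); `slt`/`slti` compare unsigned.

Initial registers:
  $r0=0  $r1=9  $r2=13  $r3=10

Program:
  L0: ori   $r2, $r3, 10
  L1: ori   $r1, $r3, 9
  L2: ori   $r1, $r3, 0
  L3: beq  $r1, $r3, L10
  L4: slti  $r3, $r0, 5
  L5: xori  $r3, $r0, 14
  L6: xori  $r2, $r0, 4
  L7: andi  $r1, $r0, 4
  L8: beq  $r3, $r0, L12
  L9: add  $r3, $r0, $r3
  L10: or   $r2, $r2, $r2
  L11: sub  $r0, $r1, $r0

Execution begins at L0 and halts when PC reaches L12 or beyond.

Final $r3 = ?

[0] ori   $r2, $r3, 10  →  {$r0:0, $r1:9, $r2:10, $r3:10}
[1] ori   $r1, $r3, 9  →  {$r0:0, $r1:11, $r2:10, $r3:10}
[2] ori   $r1, $r3, 0  →  {$r0:0, $r1:10, $r2:10, $r3:10}
[3] beq  $r1, $r3, L10  →  {$r0:0, $r1:10, $r2:10, $r3:10}  ⟨branch taken⟩
[4] slti  $r3, $r0, 5  →  {$r0:0, $r1:10, $r2:10, $r3:1}
[10] or   $r2, $r2, $r2  →  {$r0:0, $r1:10, $r2:10, $r3:1}
[11] sub  $r0, $r1, $r0  →  {$r0:0, $r1:10, $r2:10, $r3:1}

1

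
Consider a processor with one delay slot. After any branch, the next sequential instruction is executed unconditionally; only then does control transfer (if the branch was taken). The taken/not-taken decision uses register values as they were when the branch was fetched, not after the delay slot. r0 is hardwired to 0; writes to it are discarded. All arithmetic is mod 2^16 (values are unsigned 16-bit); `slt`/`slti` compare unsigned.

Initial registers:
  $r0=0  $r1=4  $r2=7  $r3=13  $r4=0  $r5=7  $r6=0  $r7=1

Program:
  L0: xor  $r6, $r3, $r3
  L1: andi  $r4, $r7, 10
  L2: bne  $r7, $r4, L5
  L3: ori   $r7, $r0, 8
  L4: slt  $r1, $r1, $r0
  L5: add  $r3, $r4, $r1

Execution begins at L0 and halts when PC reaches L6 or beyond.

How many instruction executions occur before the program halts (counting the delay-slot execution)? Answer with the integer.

#0 xor  $r6, $r3, $r3 ; 0/4/7/13/0/7/0/1
#1 andi  $r4, $r7, 10 ; 0/4/7/13/0/7/0/1
#2 bne  $r7, $r4, L5 ; 0/4/7/13/0/7/0/1 ; →target
#3 ori   $r7, $r0, 8 ; 0/4/7/13/0/7/0/8
#5 add  $r3, $r4, $r1 ; 0/4/7/4/0/7/0/8

5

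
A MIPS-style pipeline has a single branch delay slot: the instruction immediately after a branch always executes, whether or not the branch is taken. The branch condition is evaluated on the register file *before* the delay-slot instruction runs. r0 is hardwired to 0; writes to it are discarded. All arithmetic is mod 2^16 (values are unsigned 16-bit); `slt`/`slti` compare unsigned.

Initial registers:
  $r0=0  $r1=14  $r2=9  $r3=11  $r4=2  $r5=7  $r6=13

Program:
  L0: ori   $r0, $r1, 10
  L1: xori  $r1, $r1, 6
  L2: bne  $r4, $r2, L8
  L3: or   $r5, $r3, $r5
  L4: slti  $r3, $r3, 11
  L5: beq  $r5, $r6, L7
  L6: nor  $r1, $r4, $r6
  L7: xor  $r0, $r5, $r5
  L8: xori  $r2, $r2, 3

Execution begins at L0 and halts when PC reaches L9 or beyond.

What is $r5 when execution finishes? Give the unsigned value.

PC=0  ori   $r0, $r1, 10     | $r0=0 $r1=14 $r2=9 $r3=11 $r4=2 $r5=7 $r6=13
PC=1  xori  $r1, $r1, 6      | $r0=0 $r1=8 $r2=9 $r3=11 $r4=2 $r5=7 $r6=13
PC=2  bne  $r4, $r2, L8      | $r0=0 $r1=8 $r2=9 $r3=11 $r4=2 $r5=7 $r6=13  [TAKEN]
PC=3  or   $r5, $r3, $r5     | $r0=0 $r1=8 $r2=9 $r3=11 $r4=2 $r5=15 $r6=13
PC=8  xori  $r2, $r2, 3      | $r0=0 $r1=8 $r2=10 $r3=11 $r4=2 $r5=15 $r6=13

15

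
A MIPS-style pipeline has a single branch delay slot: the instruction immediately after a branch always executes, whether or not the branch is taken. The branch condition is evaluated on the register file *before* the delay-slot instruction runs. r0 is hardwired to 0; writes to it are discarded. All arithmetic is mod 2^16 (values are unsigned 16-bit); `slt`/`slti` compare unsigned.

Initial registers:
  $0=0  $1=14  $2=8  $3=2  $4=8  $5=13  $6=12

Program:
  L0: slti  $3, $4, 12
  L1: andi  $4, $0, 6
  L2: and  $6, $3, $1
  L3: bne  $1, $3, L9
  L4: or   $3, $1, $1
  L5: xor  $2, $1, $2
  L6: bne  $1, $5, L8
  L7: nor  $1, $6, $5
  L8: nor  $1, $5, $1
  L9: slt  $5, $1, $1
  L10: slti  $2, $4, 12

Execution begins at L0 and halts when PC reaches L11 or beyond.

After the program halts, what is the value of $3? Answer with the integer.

14

PC=0  slti  $3, $4, 12       | $0=0 $1=14 $2=8 $3=1 $4=8 $5=13 $6=12
PC=1  andi  $4, $0, 6        | $0=0 $1=14 $2=8 $3=1 $4=0 $5=13 $6=12
PC=2  and  $6, $3, $1        | $0=0 $1=14 $2=8 $3=1 $4=0 $5=13 $6=0
PC=3  bne  $1, $3, L9        | $0=0 $1=14 $2=8 $3=1 $4=0 $5=13 $6=0  [TAKEN]
PC=4  or   $3, $1, $1        | $0=0 $1=14 $2=8 $3=14 $4=0 $5=13 $6=0
PC=9  slt  $5, $1, $1        | $0=0 $1=14 $2=8 $3=14 $4=0 $5=0 $6=0
PC=10 slti  $2, $4, 12       | $0=0 $1=14 $2=1 $3=14 $4=0 $5=0 $6=0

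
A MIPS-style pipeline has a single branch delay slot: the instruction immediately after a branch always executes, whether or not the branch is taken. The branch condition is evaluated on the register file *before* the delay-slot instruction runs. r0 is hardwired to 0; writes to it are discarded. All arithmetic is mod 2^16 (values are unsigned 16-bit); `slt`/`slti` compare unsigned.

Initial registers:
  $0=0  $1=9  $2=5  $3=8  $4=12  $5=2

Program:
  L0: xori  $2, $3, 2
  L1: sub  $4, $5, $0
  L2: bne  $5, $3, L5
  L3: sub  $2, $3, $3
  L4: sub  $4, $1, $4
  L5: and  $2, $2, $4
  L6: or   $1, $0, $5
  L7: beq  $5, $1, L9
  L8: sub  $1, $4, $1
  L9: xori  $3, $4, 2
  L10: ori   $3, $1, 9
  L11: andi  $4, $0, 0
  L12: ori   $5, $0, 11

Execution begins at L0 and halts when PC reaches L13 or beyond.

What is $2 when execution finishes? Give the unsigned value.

PC=0  xori  $2, $3, 2        | $0=0 $1=9 $2=10 $3=8 $4=12 $5=2
PC=1  sub  $4, $5, $0        | $0=0 $1=9 $2=10 $3=8 $4=2 $5=2
PC=2  bne  $5, $3, L5        | $0=0 $1=9 $2=10 $3=8 $4=2 $5=2  [TAKEN]
PC=3  sub  $2, $3, $3        | $0=0 $1=9 $2=0 $3=8 $4=2 $5=2
PC=5  and  $2, $2, $4        | $0=0 $1=9 $2=0 $3=8 $4=2 $5=2
PC=6  or   $1, $0, $5        | $0=0 $1=2 $2=0 $3=8 $4=2 $5=2
PC=7  beq  $5, $1, L9        | $0=0 $1=2 $2=0 $3=8 $4=2 $5=2  [TAKEN]
PC=8  sub  $1, $4, $1        | $0=0 $1=0 $2=0 $3=8 $4=2 $5=2
PC=9  xori  $3, $4, 2        | $0=0 $1=0 $2=0 $3=0 $4=2 $5=2
PC=10 ori   $3, $1, 9        | $0=0 $1=0 $2=0 $3=9 $4=2 $5=2
PC=11 andi  $4, $0, 0        | $0=0 $1=0 $2=0 $3=9 $4=0 $5=2
PC=12 ori   $5, $0, 11       | $0=0 $1=0 $2=0 $3=9 $4=0 $5=11

0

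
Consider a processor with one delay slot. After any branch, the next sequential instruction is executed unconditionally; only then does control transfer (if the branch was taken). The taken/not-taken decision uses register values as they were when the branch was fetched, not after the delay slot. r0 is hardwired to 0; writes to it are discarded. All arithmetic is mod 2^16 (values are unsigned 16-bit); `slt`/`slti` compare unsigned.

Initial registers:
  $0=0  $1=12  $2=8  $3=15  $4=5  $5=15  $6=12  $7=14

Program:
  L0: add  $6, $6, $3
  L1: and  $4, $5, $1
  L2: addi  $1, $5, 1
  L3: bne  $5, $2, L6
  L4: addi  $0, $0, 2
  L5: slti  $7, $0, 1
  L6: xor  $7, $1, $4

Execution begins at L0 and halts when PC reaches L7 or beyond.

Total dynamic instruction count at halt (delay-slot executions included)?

6

PC=0  add  $6, $6, $3        | $0=0 $1=12 $2=8 $3=15 $4=5 $5=15 $6=27 $7=14
PC=1  and  $4, $5, $1        | $0=0 $1=12 $2=8 $3=15 $4=12 $5=15 $6=27 $7=14
PC=2  addi  $1, $5, 1        | $0=0 $1=16 $2=8 $3=15 $4=12 $5=15 $6=27 $7=14
PC=3  bne  $5, $2, L6        | $0=0 $1=16 $2=8 $3=15 $4=12 $5=15 $6=27 $7=14  [TAKEN]
PC=4  addi  $0, $0, 2        | $0=0 $1=16 $2=8 $3=15 $4=12 $5=15 $6=27 $7=14
PC=6  xor  $7, $1, $4        | $0=0 $1=16 $2=8 $3=15 $4=12 $5=15 $6=27 $7=28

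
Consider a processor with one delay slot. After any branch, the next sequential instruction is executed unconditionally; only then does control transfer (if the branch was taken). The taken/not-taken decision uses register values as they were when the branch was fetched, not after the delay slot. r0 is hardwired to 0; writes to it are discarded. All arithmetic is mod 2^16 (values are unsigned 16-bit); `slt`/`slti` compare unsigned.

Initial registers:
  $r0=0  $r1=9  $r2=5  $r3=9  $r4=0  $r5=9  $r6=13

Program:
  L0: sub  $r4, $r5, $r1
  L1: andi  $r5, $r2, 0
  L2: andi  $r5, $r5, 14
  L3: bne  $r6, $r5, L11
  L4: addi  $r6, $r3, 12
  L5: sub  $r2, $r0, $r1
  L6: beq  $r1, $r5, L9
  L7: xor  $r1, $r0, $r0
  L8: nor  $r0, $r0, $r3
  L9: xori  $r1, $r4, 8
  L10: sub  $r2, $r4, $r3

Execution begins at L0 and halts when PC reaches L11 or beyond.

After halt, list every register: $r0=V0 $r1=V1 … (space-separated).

#0 sub  $r4, $r5, $r1 ; 0/9/5/9/0/9/13
#1 andi  $r5, $r2, 0 ; 0/9/5/9/0/0/13
#2 andi  $r5, $r5, 14 ; 0/9/5/9/0/0/13
#3 bne  $r6, $r5, L11 ; 0/9/5/9/0/0/13 ; →target
#4 addi  $r6, $r3, 12 ; 0/9/5/9/0/0/21

$r0=0 $r1=9 $r2=5 $r3=9 $r4=0 $r5=0 $r6=21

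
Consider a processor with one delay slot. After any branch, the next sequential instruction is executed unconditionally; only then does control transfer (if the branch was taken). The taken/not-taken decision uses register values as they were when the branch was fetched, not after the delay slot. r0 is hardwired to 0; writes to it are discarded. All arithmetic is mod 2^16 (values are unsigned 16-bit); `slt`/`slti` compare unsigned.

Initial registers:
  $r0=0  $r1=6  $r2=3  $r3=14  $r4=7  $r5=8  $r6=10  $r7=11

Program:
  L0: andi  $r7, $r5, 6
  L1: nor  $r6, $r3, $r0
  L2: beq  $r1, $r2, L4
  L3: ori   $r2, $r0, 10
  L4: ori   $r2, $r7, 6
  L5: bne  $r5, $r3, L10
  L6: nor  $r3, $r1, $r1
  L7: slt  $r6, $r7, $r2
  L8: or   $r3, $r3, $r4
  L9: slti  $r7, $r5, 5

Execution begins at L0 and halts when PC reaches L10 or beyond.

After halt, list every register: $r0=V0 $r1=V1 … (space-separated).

$r0=0 $r1=6 $r2=6 $r3=65529 $r4=7 $r5=8 $r6=65521 $r7=0

PC=0  andi  $r7, $r5, 6      | $r0=0 $r1=6 $r2=3 $r3=14 $r4=7 $r5=8 $r6=10 $r7=0
PC=1  nor  $r6, $r3, $r0     | $r0=0 $r1=6 $r2=3 $r3=14 $r4=7 $r5=8 $r6=65521 $r7=0
PC=2  beq  $r1, $r2, L4      | $r0=0 $r1=6 $r2=3 $r3=14 $r4=7 $r5=8 $r6=65521 $r7=0  [not taken]
PC=3  ori   $r2, $r0, 10     | $r0=0 $r1=6 $r2=10 $r3=14 $r4=7 $r5=8 $r6=65521 $r7=0
PC=4  ori   $r2, $r7, 6      | $r0=0 $r1=6 $r2=6 $r3=14 $r4=7 $r5=8 $r6=65521 $r7=0
PC=5  bne  $r5, $r3, L10     | $r0=0 $r1=6 $r2=6 $r3=14 $r4=7 $r5=8 $r6=65521 $r7=0  [TAKEN]
PC=6  nor  $r3, $r1, $r1     | $r0=0 $r1=6 $r2=6 $r3=65529 $r4=7 $r5=8 $r6=65521 $r7=0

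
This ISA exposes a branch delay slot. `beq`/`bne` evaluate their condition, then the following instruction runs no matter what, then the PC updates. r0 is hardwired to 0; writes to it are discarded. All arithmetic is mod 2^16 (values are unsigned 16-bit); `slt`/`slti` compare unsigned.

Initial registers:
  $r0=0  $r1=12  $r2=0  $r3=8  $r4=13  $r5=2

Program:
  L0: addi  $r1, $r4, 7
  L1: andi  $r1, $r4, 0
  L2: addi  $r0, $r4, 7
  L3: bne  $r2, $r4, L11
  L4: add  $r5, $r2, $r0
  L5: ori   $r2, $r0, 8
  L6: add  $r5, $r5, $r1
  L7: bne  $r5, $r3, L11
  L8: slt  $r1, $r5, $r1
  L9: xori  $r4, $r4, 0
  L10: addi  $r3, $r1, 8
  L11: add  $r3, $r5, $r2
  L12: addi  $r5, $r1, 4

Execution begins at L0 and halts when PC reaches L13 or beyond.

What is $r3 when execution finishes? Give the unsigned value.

0

  step pc=0: addi  $r1, $r4, 7  regs=(0,20,0,8,13,2)
  step pc=1: andi  $r1, $r4, 0  regs=(0,0,0,8,13,2)
  step pc=2: addi  $r0, $r4, 7  regs=(0,0,0,8,13,2)
  step pc=3: bne  $r2, $r4, L11  cond=T  regs=(0,0,0,8,13,2)
  step pc=4: add  $r5, $r2, $r0  regs=(0,0,0,8,13,0)
  step pc=11: add  $r3, $r5, $r2  regs=(0,0,0,0,13,0)
  step pc=12: addi  $r5, $r1, 4  regs=(0,0,0,0,13,4)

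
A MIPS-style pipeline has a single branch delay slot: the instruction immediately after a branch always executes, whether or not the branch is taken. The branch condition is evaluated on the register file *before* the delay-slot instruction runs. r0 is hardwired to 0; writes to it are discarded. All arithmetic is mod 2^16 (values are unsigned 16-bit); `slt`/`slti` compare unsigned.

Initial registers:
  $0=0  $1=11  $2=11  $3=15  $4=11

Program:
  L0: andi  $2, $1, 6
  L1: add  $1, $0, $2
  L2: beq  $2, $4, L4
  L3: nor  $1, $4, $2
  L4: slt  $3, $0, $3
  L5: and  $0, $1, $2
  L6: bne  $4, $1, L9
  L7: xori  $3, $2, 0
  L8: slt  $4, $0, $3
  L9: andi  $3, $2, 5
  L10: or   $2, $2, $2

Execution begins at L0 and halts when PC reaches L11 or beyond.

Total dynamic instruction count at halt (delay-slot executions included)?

[0] andi  $2, $1, 6  →  {$0:0, $1:11, $2:2, $3:15, $4:11}
[1] add  $1, $0, $2  →  {$0:0, $1:2, $2:2, $3:15, $4:11}
[2] beq  $2, $4, L4  →  {$0:0, $1:2, $2:2, $3:15, $4:11}  ⟨branch fallthrough⟩
[3] nor  $1, $4, $2  →  {$0:0, $1:65524, $2:2, $3:15, $4:11}
[4] slt  $3, $0, $3  →  {$0:0, $1:65524, $2:2, $3:1, $4:11}
[5] and  $0, $1, $2  →  {$0:0, $1:65524, $2:2, $3:1, $4:11}
[6] bne  $4, $1, L9  →  {$0:0, $1:65524, $2:2, $3:1, $4:11}  ⟨branch taken⟩
[7] xori  $3, $2, 0  →  {$0:0, $1:65524, $2:2, $3:2, $4:11}
[9] andi  $3, $2, 5  →  {$0:0, $1:65524, $2:2, $3:0, $4:11}
[10] or   $2, $2, $2  →  {$0:0, $1:65524, $2:2, $3:0, $4:11}

10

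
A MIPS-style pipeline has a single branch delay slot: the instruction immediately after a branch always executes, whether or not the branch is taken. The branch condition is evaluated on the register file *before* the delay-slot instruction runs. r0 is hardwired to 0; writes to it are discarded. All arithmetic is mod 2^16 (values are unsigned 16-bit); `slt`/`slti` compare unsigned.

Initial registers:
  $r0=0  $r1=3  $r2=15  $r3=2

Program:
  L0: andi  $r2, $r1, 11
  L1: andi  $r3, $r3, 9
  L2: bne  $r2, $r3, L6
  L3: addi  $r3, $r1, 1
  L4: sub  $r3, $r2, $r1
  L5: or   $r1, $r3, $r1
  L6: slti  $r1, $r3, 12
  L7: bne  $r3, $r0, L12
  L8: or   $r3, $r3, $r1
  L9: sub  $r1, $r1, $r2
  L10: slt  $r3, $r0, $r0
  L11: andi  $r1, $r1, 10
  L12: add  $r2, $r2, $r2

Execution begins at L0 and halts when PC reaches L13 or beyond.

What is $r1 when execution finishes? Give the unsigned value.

1

  step pc=0: andi  $r2, $r1, 11  regs=(0,3,3,2)
  step pc=1: andi  $r3, $r3, 9  regs=(0,3,3,0)
  step pc=2: bne  $r2, $r3, L6  cond=T  regs=(0,3,3,0)
  step pc=3: addi  $r3, $r1, 1  regs=(0,3,3,4)
  step pc=6: slti  $r1, $r3, 12  regs=(0,1,3,4)
  step pc=7: bne  $r3, $r0, L12  cond=T  regs=(0,1,3,4)
  step pc=8: or   $r3, $r3, $r1  regs=(0,1,3,5)
  step pc=12: add  $r2, $r2, $r2  regs=(0,1,6,5)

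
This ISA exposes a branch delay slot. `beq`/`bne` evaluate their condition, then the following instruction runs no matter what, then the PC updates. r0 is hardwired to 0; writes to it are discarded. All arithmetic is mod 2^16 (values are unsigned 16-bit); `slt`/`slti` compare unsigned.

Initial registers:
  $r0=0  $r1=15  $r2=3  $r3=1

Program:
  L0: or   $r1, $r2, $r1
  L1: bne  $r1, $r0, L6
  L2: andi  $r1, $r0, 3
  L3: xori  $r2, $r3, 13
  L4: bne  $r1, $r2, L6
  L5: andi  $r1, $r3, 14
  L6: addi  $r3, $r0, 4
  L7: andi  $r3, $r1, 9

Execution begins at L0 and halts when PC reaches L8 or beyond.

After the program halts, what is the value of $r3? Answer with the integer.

PC=0  or   $r1, $r2, $r1     | $r0=0 $r1=15 $r2=3 $r3=1
PC=1  bne  $r1, $r0, L6      | $r0=0 $r1=15 $r2=3 $r3=1  [TAKEN]
PC=2  andi  $r1, $r0, 3      | $r0=0 $r1=0 $r2=3 $r3=1
PC=6  addi  $r3, $r0, 4      | $r0=0 $r1=0 $r2=3 $r3=4
PC=7  andi  $r3, $r1, 9      | $r0=0 $r1=0 $r2=3 $r3=0

0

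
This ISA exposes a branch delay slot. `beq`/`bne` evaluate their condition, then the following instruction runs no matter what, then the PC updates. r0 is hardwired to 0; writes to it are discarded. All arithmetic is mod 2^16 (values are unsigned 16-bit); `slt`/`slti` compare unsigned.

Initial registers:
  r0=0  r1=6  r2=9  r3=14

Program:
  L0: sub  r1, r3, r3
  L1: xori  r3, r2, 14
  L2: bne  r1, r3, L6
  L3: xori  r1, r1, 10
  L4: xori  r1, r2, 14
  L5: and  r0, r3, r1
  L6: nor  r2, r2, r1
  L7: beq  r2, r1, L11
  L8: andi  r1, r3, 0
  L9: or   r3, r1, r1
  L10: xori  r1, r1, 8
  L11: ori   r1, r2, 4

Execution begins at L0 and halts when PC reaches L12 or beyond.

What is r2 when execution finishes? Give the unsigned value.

#0 sub  r1, r3, r3 ; 0/0/9/14
#1 xori  r3, r2, 14 ; 0/0/9/7
#2 bne  r1, r3, L6 ; 0/0/9/7 ; →target
#3 xori  r1, r1, 10 ; 0/10/9/7
#6 nor  r2, r2, r1 ; 0/10/65524/7
#7 beq  r2, r1, L11 ; 0/10/65524/7 ; →fallthru
#8 andi  r1, r3, 0 ; 0/0/65524/7
#9 or   r3, r1, r1 ; 0/0/65524/0
#10 xori  r1, r1, 8 ; 0/8/65524/0
#11 ori   r1, r2, 4 ; 0/65524/65524/0

65524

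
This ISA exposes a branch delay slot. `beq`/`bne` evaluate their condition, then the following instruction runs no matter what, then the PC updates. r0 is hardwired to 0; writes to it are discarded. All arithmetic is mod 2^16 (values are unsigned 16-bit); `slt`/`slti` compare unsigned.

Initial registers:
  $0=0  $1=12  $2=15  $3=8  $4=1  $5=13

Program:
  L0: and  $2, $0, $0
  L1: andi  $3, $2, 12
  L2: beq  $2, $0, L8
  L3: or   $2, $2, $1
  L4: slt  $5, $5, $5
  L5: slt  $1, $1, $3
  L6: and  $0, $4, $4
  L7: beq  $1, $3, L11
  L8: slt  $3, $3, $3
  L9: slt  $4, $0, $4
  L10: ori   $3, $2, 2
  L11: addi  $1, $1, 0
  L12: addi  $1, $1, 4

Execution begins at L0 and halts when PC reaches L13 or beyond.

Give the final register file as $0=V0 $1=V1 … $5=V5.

$0=0 $1=16 $2=12 $3=14 $4=1 $5=13

PC=0  and  $2, $0, $0        | $0=0 $1=12 $2=0 $3=8 $4=1 $5=13
PC=1  andi  $3, $2, 12       | $0=0 $1=12 $2=0 $3=0 $4=1 $5=13
PC=2  beq  $2, $0, L8        | $0=0 $1=12 $2=0 $3=0 $4=1 $5=13  [TAKEN]
PC=3  or   $2, $2, $1        | $0=0 $1=12 $2=12 $3=0 $4=1 $5=13
PC=8  slt  $3, $3, $3        | $0=0 $1=12 $2=12 $3=0 $4=1 $5=13
PC=9  slt  $4, $0, $4        | $0=0 $1=12 $2=12 $3=0 $4=1 $5=13
PC=10 ori   $3, $2, 2        | $0=0 $1=12 $2=12 $3=14 $4=1 $5=13
PC=11 addi  $1, $1, 0        | $0=0 $1=12 $2=12 $3=14 $4=1 $5=13
PC=12 addi  $1, $1, 4        | $0=0 $1=16 $2=12 $3=14 $4=1 $5=13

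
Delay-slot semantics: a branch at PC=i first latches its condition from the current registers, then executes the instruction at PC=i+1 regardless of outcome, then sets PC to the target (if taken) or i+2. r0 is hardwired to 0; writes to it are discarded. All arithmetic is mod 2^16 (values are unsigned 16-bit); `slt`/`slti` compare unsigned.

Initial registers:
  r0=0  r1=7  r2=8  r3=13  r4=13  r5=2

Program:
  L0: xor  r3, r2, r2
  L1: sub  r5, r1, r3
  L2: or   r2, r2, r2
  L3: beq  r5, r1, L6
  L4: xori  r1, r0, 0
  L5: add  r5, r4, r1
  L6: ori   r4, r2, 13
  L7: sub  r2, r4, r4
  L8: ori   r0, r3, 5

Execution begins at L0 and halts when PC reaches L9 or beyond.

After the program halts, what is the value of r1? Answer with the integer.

  step pc=0: xor  r3, r2, r2  regs=(0,7,8,0,13,2)
  step pc=1: sub  r5, r1, r3  regs=(0,7,8,0,13,7)
  step pc=2: or   r2, r2, r2  regs=(0,7,8,0,13,7)
  step pc=3: beq  r5, r1, L6  cond=T  regs=(0,7,8,0,13,7)
  step pc=4: xori  r1, r0, 0  regs=(0,0,8,0,13,7)
  step pc=6: ori   r4, r2, 13  regs=(0,0,8,0,13,7)
  step pc=7: sub  r2, r4, r4  regs=(0,0,0,0,13,7)
  step pc=8: ori   r0, r3, 5  regs=(0,0,0,0,13,7)

0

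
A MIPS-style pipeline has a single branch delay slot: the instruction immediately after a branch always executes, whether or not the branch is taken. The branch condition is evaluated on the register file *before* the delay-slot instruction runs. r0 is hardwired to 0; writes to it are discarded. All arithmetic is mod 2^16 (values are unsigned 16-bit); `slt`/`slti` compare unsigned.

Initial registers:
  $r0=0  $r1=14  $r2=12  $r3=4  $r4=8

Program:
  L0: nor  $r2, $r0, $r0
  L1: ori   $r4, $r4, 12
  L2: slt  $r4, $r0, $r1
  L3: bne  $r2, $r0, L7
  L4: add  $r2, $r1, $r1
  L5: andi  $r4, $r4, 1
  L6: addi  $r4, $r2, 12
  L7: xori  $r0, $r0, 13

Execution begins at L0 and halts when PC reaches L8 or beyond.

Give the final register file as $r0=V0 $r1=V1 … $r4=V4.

#0 nor  $r2, $r0, $r0 ; 0/14/65535/4/8
#1 ori   $r4, $r4, 12 ; 0/14/65535/4/12
#2 slt  $r4, $r0, $r1 ; 0/14/65535/4/1
#3 bne  $r2, $r0, L7 ; 0/14/65535/4/1 ; →target
#4 add  $r2, $r1, $r1 ; 0/14/28/4/1
#7 xori  $r0, $r0, 13 ; 0/14/28/4/1

$r0=0 $r1=14 $r2=28 $r3=4 $r4=1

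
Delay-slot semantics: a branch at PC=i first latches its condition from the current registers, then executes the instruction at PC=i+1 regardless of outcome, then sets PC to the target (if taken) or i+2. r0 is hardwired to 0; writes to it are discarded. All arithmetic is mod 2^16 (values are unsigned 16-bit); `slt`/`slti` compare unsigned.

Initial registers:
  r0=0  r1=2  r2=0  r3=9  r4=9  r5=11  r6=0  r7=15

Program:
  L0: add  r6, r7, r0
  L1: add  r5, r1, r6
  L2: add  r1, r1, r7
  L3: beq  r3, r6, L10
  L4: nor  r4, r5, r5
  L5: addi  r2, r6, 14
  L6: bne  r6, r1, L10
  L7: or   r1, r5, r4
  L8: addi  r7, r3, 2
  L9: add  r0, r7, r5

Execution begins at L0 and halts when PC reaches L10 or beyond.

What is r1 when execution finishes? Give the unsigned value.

65535

[0] add  r6, r7, r0  →  {r0:0, r1:2, r2:0, r3:9, r4:9, r5:11, r6:15, r7:15}
[1] add  r5, r1, r6  →  {r0:0, r1:2, r2:0, r3:9, r4:9, r5:17, r6:15, r7:15}
[2] add  r1, r1, r7  →  {r0:0, r1:17, r2:0, r3:9, r4:9, r5:17, r6:15, r7:15}
[3] beq  r3, r6, L10  →  {r0:0, r1:17, r2:0, r3:9, r4:9, r5:17, r6:15, r7:15}  ⟨branch fallthrough⟩
[4] nor  r4, r5, r5  →  {r0:0, r1:17, r2:0, r3:9, r4:65518, r5:17, r6:15, r7:15}
[5] addi  r2, r6, 14  →  {r0:0, r1:17, r2:29, r3:9, r4:65518, r5:17, r6:15, r7:15}
[6] bne  r6, r1, L10  →  {r0:0, r1:17, r2:29, r3:9, r4:65518, r5:17, r6:15, r7:15}  ⟨branch taken⟩
[7] or   r1, r5, r4  →  {r0:0, r1:65535, r2:29, r3:9, r4:65518, r5:17, r6:15, r7:15}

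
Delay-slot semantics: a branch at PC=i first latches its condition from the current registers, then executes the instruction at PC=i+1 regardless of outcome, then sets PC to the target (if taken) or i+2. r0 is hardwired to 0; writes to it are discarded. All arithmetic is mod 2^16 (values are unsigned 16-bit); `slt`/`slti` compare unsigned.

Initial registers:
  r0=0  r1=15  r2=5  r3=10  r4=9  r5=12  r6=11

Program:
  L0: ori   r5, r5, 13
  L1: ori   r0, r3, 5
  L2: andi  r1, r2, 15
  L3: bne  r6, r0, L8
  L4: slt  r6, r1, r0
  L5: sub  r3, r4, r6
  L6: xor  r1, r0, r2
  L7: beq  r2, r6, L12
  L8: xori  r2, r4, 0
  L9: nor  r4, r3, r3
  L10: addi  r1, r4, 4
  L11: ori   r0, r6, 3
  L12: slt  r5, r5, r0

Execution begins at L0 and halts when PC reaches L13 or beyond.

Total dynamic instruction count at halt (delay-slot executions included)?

[0] ori   r5, r5, 13  →  {r0:0, r1:15, r2:5, r3:10, r4:9, r5:13, r6:11}
[1] ori   r0, r3, 5  →  {r0:0, r1:15, r2:5, r3:10, r4:9, r5:13, r6:11}
[2] andi  r1, r2, 15  →  {r0:0, r1:5, r2:5, r3:10, r4:9, r5:13, r6:11}
[3] bne  r6, r0, L8  →  {r0:0, r1:5, r2:5, r3:10, r4:9, r5:13, r6:11}  ⟨branch taken⟩
[4] slt  r6, r1, r0  →  {r0:0, r1:5, r2:5, r3:10, r4:9, r5:13, r6:0}
[8] xori  r2, r4, 0  →  {r0:0, r1:5, r2:9, r3:10, r4:9, r5:13, r6:0}
[9] nor  r4, r3, r3  →  {r0:0, r1:5, r2:9, r3:10, r4:65525, r5:13, r6:0}
[10] addi  r1, r4, 4  →  {r0:0, r1:65529, r2:9, r3:10, r4:65525, r5:13, r6:0}
[11] ori   r0, r6, 3  →  {r0:0, r1:65529, r2:9, r3:10, r4:65525, r5:13, r6:0}
[12] slt  r5, r5, r0  →  {r0:0, r1:65529, r2:9, r3:10, r4:65525, r5:0, r6:0}

10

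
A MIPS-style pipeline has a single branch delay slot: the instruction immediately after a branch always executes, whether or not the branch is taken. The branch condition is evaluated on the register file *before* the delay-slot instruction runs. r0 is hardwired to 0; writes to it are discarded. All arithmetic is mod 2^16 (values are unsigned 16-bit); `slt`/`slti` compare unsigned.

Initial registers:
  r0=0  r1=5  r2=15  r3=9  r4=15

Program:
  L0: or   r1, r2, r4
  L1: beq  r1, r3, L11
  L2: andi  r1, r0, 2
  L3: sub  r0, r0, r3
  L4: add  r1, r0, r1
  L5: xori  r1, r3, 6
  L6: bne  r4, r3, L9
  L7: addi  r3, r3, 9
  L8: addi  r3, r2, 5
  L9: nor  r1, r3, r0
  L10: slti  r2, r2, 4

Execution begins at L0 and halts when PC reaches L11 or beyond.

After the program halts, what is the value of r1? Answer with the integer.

  step pc=0: or   r1, r2, r4  regs=(0,15,15,9,15)
  step pc=1: beq  r1, r3, L11  cond=F  regs=(0,15,15,9,15)
  step pc=2: andi  r1, r0, 2  regs=(0,0,15,9,15)
  step pc=3: sub  r0, r0, r3  regs=(0,0,15,9,15)
  step pc=4: add  r1, r0, r1  regs=(0,0,15,9,15)
  step pc=5: xori  r1, r3, 6  regs=(0,15,15,9,15)
  step pc=6: bne  r4, r3, L9  cond=T  regs=(0,15,15,9,15)
  step pc=7: addi  r3, r3, 9  regs=(0,15,15,18,15)
  step pc=9: nor  r1, r3, r0  regs=(0,65517,15,18,15)
  step pc=10: slti  r2, r2, 4  regs=(0,65517,0,18,15)

65517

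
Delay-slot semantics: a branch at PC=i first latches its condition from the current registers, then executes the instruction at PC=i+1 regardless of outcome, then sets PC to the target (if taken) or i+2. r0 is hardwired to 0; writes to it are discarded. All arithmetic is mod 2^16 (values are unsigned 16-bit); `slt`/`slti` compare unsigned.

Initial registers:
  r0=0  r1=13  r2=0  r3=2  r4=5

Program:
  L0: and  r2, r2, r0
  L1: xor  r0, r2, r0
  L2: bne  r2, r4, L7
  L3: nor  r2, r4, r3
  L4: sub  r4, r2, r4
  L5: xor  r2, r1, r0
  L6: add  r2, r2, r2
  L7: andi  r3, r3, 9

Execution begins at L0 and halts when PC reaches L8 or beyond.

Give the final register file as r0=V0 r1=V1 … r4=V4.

r0=0 r1=13 r2=65528 r3=0 r4=5

#0 and  r2, r2, r0 ; 0/13/0/2/5
#1 xor  r0, r2, r0 ; 0/13/0/2/5
#2 bne  r2, r4, L7 ; 0/13/0/2/5 ; →target
#3 nor  r2, r4, r3 ; 0/13/65528/2/5
#7 andi  r3, r3, 9 ; 0/13/65528/0/5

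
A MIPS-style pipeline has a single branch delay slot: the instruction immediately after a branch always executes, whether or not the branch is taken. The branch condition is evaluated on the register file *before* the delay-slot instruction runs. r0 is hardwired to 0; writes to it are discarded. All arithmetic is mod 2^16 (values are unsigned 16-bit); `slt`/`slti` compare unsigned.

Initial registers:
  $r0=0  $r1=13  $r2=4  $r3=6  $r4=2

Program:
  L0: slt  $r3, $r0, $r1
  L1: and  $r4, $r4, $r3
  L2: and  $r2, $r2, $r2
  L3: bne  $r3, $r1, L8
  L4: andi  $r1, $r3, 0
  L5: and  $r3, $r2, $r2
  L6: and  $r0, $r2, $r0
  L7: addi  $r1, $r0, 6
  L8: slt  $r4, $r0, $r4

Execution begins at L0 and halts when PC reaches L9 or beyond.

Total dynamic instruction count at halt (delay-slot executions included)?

6

#0 slt  $r3, $r0, $r1 ; 0/13/4/1/2
#1 and  $r4, $r4, $r3 ; 0/13/4/1/0
#2 and  $r2, $r2, $r2 ; 0/13/4/1/0
#3 bne  $r3, $r1, L8 ; 0/13/4/1/0 ; →target
#4 andi  $r1, $r3, 0 ; 0/0/4/1/0
#8 slt  $r4, $r0, $r4 ; 0/0/4/1/0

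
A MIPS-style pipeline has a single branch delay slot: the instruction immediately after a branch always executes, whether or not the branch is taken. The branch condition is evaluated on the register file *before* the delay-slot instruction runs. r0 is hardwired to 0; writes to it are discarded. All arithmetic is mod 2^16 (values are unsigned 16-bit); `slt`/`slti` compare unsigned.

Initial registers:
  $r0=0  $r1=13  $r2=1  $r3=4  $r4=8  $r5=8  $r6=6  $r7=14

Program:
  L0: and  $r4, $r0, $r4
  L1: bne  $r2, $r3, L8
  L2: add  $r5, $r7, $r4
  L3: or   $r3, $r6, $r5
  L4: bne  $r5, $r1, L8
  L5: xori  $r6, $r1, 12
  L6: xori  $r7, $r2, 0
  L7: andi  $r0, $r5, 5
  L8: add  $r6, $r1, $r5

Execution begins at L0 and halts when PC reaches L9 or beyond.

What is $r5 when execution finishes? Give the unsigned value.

14

[0] and  $r4, $r0, $r4  →  {$r0:0, $r1:13, $r2:1, $r3:4, $r4:0, $r5:8, $r6:6, $r7:14}
[1] bne  $r2, $r3, L8  →  {$r0:0, $r1:13, $r2:1, $r3:4, $r4:0, $r5:8, $r6:6, $r7:14}  ⟨branch taken⟩
[2] add  $r5, $r7, $r4  →  {$r0:0, $r1:13, $r2:1, $r3:4, $r4:0, $r5:14, $r6:6, $r7:14}
[8] add  $r6, $r1, $r5  →  {$r0:0, $r1:13, $r2:1, $r3:4, $r4:0, $r5:14, $r6:27, $r7:14}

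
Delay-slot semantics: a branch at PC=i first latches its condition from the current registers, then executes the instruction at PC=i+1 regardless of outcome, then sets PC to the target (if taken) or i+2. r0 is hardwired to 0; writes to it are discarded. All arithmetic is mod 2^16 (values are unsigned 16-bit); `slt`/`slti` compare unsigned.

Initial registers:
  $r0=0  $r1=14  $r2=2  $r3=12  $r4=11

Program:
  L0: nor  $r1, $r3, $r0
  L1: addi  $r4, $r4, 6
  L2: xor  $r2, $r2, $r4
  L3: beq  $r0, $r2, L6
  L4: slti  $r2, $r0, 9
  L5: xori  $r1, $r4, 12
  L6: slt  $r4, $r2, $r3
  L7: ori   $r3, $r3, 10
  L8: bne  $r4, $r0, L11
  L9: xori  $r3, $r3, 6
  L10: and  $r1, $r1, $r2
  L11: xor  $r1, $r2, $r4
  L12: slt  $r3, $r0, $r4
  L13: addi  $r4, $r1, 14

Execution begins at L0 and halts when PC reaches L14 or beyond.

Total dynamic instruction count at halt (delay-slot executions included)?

13

[0] nor  $r1, $r3, $r0  →  {$r0:0, $r1:65523, $r2:2, $r3:12, $r4:11}
[1] addi  $r4, $r4, 6  →  {$r0:0, $r1:65523, $r2:2, $r3:12, $r4:17}
[2] xor  $r2, $r2, $r4  →  {$r0:0, $r1:65523, $r2:19, $r3:12, $r4:17}
[3] beq  $r0, $r2, L6  →  {$r0:0, $r1:65523, $r2:19, $r3:12, $r4:17}  ⟨branch fallthrough⟩
[4] slti  $r2, $r0, 9  →  {$r0:0, $r1:65523, $r2:1, $r3:12, $r4:17}
[5] xori  $r1, $r4, 12  →  {$r0:0, $r1:29, $r2:1, $r3:12, $r4:17}
[6] slt  $r4, $r2, $r3  →  {$r0:0, $r1:29, $r2:1, $r3:12, $r4:1}
[7] ori   $r3, $r3, 10  →  {$r0:0, $r1:29, $r2:1, $r3:14, $r4:1}
[8] bne  $r4, $r0, L11  →  {$r0:0, $r1:29, $r2:1, $r3:14, $r4:1}  ⟨branch taken⟩
[9] xori  $r3, $r3, 6  →  {$r0:0, $r1:29, $r2:1, $r3:8, $r4:1}
[11] xor  $r1, $r2, $r4  →  {$r0:0, $r1:0, $r2:1, $r3:8, $r4:1}
[12] slt  $r3, $r0, $r4  →  {$r0:0, $r1:0, $r2:1, $r3:1, $r4:1}
[13] addi  $r4, $r1, 14  →  {$r0:0, $r1:0, $r2:1, $r3:1, $r4:14}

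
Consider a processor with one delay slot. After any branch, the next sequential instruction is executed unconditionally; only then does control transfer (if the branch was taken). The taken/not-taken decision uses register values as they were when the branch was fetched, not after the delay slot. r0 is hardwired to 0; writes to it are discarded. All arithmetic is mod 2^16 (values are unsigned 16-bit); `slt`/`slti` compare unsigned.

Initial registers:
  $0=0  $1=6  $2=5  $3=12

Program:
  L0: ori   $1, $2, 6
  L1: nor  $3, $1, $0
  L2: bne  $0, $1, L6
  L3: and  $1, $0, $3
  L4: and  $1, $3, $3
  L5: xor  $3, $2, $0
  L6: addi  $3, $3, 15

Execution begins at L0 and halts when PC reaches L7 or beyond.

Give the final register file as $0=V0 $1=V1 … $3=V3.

$0=0 $1=0 $2=5 $3=7

[0] ori   $1, $2, 6  →  {$0:0, $1:7, $2:5, $3:12}
[1] nor  $3, $1, $0  →  {$0:0, $1:7, $2:5, $3:65528}
[2] bne  $0, $1, L6  →  {$0:0, $1:7, $2:5, $3:65528}  ⟨branch taken⟩
[3] and  $1, $0, $3  →  {$0:0, $1:0, $2:5, $3:65528}
[6] addi  $3, $3, 15  →  {$0:0, $1:0, $2:5, $3:7}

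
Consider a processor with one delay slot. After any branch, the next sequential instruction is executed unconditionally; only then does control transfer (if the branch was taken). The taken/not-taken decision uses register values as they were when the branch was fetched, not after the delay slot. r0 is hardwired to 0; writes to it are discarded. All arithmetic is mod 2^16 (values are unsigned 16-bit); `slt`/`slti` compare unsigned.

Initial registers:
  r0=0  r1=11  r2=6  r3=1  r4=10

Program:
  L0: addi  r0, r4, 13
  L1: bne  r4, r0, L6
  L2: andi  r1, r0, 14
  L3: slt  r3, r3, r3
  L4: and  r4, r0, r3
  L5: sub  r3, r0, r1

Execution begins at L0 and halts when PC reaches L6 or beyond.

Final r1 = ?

0

#0 addi  r0, r4, 13 ; 0/11/6/1/10
#1 bne  r4, r0, L6 ; 0/11/6/1/10 ; →target
#2 andi  r1, r0, 14 ; 0/0/6/1/10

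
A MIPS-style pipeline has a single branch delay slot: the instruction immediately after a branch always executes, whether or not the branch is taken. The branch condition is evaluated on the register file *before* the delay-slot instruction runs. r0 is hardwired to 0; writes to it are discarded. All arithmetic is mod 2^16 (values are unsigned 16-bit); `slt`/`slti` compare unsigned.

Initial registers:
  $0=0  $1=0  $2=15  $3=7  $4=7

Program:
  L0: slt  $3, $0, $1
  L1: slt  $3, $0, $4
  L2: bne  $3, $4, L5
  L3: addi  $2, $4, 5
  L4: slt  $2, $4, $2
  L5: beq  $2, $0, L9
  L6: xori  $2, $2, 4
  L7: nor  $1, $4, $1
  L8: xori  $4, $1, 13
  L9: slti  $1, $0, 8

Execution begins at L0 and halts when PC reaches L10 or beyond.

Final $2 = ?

[0] slt  $3, $0, $1  →  {$0:0, $1:0, $2:15, $3:0, $4:7}
[1] slt  $3, $0, $4  →  {$0:0, $1:0, $2:15, $3:1, $4:7}
[2] bne  $3, $4, L5  →  {$0:0, $1:0, $2:15, $3:1, $4:7}  ⟨branch taken⟩
[3] addi  $2, $4, 5  →  {$0:0, $1:0, $2:12, $3:1, $4:7}
[5] beq  $2, $0, L9  →  {$0:0, $1:0, $2:12, $3:1, $4:7}  ⟨branch fallthrough⟩
[6] xori  $2, $2, 4  →  {$0:0, $1:0, $2:8, $3:1, $4:7}
[7] nor  $1, $4, $1  →  {$0:0, $1:65528, $2:8, $3:1, $4:7}
[8] xori  $4, $1, 13  →  {$0:0, $1:65528, $2:8, $3:1, $4:65525}
[9] slti  $1, $0, 8  →  {$0:0, $1:1, $2:8, $3:1, $4:65525}

8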